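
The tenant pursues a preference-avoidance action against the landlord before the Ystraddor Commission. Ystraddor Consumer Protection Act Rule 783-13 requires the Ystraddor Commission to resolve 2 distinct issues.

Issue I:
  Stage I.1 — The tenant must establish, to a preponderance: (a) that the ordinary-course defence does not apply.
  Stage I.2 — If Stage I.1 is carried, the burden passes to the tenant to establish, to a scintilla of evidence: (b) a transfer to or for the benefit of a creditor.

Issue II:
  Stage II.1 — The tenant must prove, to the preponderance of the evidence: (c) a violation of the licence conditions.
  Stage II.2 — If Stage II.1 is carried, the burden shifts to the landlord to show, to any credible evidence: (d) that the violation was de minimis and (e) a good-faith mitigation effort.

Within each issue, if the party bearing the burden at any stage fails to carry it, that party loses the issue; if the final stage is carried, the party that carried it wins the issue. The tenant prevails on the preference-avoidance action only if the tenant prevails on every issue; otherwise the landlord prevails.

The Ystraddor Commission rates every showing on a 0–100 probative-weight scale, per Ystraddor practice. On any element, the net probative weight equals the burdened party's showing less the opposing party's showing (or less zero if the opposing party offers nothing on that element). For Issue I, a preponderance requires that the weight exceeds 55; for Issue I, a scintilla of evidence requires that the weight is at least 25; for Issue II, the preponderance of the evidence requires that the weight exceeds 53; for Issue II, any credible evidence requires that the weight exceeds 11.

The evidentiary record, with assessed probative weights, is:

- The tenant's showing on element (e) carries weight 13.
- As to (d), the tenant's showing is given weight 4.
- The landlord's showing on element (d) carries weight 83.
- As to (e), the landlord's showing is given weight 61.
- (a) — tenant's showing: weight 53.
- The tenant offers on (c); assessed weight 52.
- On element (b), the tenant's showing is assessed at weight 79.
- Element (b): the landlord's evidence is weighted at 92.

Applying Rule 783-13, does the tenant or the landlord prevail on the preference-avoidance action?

landlord

— Issue I —
Stage I.1 — burden on tenant; standard: a preponderance (weight exceeds 55).
    (a): 53 ≤ 55 [not met]
  Not every element is met, so the tenant fails to carry Stage I.1.
The landlord prevails on this issue.
— Issue II —
At Stage II.1 the tenant must meet the preponderance of the evidence (weight exceeds 53): on (c) the weight is 52, ≤ 53, so (c) does not meet the standard.
  The tenant does not carry Stage II.1.
So the landlord prevails on this issue.
Per-issue: Issue I → landlord; Issue II → landlord. The tenant must prevail on every issue; overall, the landlord prevails.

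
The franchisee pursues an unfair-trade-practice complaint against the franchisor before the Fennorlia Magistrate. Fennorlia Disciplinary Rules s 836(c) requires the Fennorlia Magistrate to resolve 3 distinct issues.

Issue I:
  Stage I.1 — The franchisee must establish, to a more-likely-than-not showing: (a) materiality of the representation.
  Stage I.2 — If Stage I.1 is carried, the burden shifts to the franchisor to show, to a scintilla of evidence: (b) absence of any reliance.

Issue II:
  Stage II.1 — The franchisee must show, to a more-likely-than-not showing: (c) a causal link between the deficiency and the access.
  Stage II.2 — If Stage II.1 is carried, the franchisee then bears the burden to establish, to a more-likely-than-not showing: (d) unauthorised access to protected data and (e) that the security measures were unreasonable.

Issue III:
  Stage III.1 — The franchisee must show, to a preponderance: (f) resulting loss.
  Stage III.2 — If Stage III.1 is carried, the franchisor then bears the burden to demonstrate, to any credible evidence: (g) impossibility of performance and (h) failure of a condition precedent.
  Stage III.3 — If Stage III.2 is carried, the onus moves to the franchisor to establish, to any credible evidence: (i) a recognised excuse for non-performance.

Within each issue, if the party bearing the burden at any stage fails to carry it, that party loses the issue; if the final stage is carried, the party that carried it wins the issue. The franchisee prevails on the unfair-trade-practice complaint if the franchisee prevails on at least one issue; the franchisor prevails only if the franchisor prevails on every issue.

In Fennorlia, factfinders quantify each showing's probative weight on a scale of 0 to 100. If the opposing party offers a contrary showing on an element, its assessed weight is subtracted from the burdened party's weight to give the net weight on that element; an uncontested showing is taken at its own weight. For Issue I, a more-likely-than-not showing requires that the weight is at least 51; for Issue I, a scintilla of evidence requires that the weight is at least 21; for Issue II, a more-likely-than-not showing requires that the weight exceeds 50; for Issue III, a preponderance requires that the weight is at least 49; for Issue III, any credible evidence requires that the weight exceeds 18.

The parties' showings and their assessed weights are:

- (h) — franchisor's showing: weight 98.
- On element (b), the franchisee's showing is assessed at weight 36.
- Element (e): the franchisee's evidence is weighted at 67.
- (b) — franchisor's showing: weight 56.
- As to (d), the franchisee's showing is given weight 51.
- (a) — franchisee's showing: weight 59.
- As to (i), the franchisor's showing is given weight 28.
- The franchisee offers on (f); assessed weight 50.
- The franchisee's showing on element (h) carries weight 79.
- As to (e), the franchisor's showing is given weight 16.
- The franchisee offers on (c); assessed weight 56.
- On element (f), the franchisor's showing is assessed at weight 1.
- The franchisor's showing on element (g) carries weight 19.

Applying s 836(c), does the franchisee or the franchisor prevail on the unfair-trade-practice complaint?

— Issue I —
Stage I.1 (franchisee, a more-likely-than-not showing, weight is at least 51): (a) 59 ≥ 51 — meets.
  Stage I.1 carried; the burden shifts to the franchisor.
Stage I.2 (franchisor, a scintilla of evidence, weight is at least 21): (b) net 56−36=20 < 21 — fails.
  Not every element is met, so the franchisor fails to carry Stage I.2.
The analysis ends at Stage I.2; the franchisee prevails on this issue.
— Issue II —
Stage II.1 (franchisee, a more-likely-than-not showing, weight exceeds 50): (c) 56 > 50 — meets.
  Stage II.1 is satisfied; the franchisee continues to bear the burden.
Stage II.2 (franchisee, a more-likely-than-not showing, weight exceeds 50): (d) 51 > 50 — meets; (e) net 67−16=51 > 50 — meets.
  The franchisee carries the last stage.
All stages carried — the franchisee prevails on this issue.
— Issue III —
Stage III.1 (franchisee, a preponderance, weight is at least 49): (f) net 50−1=49 ≥ 49 — meets.
  All elements met. The burden passes to the franchisor.
Stage III.2 (franchisor, any credible evidence, weight exceeds 18): (g) 19 > 18 — meets; (h) net 98−79=19 > 18 — meets.
  Stage III.2 is satisfied; the franchisor continues to bear the burden.
Stage III.3 (franchisor, any credible evidence, weight exceeds 18): (i) 28 > 18 — meets.
  Stage III.3 carried; the final stage is satisfied.
With every stage satisfied, the franchisor prevails on this issue.
Per-issue: Issue I → franchisee; Issue II → franchisee; Issue III → franchisor. The franchisee must prevail on at least one issue; overall, the franchisee prevails.

franchisee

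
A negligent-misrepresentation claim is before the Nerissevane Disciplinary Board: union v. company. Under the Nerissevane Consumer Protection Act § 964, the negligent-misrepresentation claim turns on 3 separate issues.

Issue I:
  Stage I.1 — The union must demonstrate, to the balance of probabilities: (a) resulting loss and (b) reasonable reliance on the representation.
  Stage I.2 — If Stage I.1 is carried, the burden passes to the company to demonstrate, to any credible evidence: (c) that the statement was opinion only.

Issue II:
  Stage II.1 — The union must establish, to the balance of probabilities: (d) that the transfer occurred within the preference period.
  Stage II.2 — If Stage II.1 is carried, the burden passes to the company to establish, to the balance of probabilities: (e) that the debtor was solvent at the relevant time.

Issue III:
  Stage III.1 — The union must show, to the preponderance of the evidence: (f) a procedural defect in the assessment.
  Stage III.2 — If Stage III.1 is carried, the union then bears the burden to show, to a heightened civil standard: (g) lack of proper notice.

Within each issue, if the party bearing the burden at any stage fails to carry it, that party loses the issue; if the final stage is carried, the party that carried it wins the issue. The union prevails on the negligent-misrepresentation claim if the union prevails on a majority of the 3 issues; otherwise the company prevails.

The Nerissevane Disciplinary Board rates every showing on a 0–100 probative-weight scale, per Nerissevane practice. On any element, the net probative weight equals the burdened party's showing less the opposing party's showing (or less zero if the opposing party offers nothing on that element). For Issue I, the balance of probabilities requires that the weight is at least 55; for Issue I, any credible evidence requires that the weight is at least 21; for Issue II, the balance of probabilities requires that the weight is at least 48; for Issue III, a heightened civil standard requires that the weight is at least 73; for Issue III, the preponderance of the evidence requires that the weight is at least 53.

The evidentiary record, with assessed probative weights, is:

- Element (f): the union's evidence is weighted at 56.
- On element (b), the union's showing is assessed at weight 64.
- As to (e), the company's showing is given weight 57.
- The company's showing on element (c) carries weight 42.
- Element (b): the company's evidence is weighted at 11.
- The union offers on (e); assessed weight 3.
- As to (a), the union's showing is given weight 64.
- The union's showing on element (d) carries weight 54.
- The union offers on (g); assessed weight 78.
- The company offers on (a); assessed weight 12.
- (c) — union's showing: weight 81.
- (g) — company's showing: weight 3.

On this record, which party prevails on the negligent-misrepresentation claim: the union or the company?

— Issue I —
Stage I.1 — burden on union; standard: the balance of probabilities (weight is at least 55).
    (a): 64 − 12 = 52 < 55 [not met]
    (b): 64 − 11 = 53 < 55 [not met]
  Stage I.1 not carried; the union fails its burden.
The analysis ends at Stage I.1; the company prevails on this issue.
— Issue II —
Stage II.1 — burden on union; standard: the balance of probabilities (weight is at least 48).
    (d): 54 ≥ 48 [met]
  Stage II.1 carried; the burden shifts to the company.
Stage II.2 — burden on company; standard: the balance of probabilities (weight is at least 48).
    (e): 57 − 3 = 54 ≥ 48 [met]
  The company carries the last stage.
Every stage carried; the company prevails on this issue.
— Issue III —
Stage III.1 (union, the preponderance of the evidence, weight is at least 53): (f) 56 ≥ 53 — meets.
  Stage III.1 carried; the burden remains with the union.
Stage III.2 (union, a heightened civil standard, weight is at least 73): (g) net 78−3=75 ≥ 73 — meets.
  Stage III.2 carried; the final stage is satisfied.
All stages carried — the union prevails on this issue.
Per-issue: Issue I → company; Issue II → company; Issue III → union. The union must prevail on a majority of issues; overall, the company prevails.

company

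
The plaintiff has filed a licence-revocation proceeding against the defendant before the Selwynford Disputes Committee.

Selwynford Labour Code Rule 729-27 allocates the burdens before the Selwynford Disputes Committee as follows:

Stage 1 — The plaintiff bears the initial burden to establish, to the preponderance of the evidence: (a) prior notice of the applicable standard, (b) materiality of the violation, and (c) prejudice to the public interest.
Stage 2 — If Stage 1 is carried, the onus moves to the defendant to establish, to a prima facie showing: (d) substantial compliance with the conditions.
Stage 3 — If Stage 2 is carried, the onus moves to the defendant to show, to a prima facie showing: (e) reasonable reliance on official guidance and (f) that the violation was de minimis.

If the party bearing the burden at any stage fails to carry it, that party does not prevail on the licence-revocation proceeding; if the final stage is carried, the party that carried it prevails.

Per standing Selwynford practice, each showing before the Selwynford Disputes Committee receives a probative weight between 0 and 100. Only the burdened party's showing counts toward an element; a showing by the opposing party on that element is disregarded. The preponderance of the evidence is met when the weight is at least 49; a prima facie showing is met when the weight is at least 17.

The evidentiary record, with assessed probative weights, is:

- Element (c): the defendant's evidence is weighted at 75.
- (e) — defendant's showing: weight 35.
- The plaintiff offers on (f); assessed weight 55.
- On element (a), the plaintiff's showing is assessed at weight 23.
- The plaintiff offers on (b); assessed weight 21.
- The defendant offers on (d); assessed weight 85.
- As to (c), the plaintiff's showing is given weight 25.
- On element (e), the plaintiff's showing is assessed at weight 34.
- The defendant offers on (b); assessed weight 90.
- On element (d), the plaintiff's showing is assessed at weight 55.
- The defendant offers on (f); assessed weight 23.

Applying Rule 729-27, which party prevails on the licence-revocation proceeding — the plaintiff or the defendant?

defendant

At Stage 1 the plaintiff must meet the preponderance of the evidence (weight is at least 49): on (a) the weight is 23, which does not reach 49, so (a) does not meet the standard; on (b) the weight is 21 (the defendant's 90 is given no effect), which does not reach 49, so (b) does not meet the standard; on (c) the weight is 25 (the defendant's 75 is given no effect), < 49, so (c) does not meet the standard.
  Stage 1 not carried; the plaintiff fails its burden.
The defendant prevails.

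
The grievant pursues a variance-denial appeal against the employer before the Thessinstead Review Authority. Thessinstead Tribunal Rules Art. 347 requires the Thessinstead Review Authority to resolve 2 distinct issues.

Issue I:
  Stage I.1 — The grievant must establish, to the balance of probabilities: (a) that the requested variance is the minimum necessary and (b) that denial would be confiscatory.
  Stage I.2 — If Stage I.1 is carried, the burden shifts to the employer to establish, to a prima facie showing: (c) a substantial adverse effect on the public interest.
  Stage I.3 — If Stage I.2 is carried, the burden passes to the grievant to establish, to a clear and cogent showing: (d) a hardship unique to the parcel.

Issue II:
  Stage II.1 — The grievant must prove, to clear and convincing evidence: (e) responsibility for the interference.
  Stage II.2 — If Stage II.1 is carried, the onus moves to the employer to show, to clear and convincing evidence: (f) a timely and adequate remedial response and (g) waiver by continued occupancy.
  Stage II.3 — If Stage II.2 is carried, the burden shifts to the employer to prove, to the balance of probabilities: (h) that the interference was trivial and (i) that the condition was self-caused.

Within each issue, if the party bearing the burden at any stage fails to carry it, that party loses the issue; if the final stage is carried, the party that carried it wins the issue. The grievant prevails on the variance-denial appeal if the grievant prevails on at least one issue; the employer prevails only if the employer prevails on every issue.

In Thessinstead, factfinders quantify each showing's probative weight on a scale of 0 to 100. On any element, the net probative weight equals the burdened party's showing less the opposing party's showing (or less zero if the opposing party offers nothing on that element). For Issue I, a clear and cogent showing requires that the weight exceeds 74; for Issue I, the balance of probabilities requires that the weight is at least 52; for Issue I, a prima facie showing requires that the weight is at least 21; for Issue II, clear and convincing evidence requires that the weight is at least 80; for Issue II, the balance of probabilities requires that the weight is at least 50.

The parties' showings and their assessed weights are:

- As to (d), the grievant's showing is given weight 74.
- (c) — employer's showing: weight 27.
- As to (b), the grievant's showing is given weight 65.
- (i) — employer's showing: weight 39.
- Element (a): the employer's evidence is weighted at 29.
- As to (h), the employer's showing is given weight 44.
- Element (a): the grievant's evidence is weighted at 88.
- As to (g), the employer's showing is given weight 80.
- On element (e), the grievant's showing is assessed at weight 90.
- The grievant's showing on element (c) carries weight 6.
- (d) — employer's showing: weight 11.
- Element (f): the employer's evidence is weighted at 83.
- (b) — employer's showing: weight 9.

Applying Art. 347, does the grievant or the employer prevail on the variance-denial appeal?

grievant

— Issue I —
Stage I.1 — burden on grievant; standard: the balance of probabilities (weight is at least 52).
    (a): 88 − 29 = 59 ≥ 52 [met]
    (b): 65 − 9 = 56 ≥ 52 [met]
  Stage I.1 is satisfied; the onus moves to the employer.
Stage I.2 — burden on employer; standard: a prima facie showing (weight is at least 21).
    (c): 27 − 6 = 21 ≥ 21 [met]
  The employer carries Stage I.2; the grievant now bears the burden.
Stage I.3 — burden on grievant; standard: a clear and cogent showing (weight exceeds 74).
    (d): 74 − 11 = 63 ≤ 74 [not met]
  Stage I.3 not carried; the grievant fails its burden.
The analysis ends at Stage I.3; the employer prevails on this issue.
— Issue II —
At Stage II.1 the grievant must meet clear and convincing evidence (weight is at least 80): on (e) the weight is 90, ≥ 80, so (e) meets the standard.
  The grievant carries Stage II.1; the employer now bears the burden.
At Stage II.2 the employer must meet clear and convincing evidence (weight is at least 80): on (f) the weight is 83, ≥ 80, so (f) meets the standard; on (g) the weight is 80, which does reach 80, so (g) meets the standard.
  Stage II.2 carried; the burden remains with the employer.
At Stage II.3 the employer must meet the balance of probabilities (weight is at least 50): on (h) the weight is 44, which does not reach 50, so (h) does not meet the standard; on (i) the weight is 39, < 50, so (i) does not meet the standard.
  Stage II.3 not carried; the employer fails its burden.
The grievant prevails on this issue.
Per-issue: Issue I → employer; Issue II → grievant. The grievant must prevail on at least one issue; overall, the grievant prevails.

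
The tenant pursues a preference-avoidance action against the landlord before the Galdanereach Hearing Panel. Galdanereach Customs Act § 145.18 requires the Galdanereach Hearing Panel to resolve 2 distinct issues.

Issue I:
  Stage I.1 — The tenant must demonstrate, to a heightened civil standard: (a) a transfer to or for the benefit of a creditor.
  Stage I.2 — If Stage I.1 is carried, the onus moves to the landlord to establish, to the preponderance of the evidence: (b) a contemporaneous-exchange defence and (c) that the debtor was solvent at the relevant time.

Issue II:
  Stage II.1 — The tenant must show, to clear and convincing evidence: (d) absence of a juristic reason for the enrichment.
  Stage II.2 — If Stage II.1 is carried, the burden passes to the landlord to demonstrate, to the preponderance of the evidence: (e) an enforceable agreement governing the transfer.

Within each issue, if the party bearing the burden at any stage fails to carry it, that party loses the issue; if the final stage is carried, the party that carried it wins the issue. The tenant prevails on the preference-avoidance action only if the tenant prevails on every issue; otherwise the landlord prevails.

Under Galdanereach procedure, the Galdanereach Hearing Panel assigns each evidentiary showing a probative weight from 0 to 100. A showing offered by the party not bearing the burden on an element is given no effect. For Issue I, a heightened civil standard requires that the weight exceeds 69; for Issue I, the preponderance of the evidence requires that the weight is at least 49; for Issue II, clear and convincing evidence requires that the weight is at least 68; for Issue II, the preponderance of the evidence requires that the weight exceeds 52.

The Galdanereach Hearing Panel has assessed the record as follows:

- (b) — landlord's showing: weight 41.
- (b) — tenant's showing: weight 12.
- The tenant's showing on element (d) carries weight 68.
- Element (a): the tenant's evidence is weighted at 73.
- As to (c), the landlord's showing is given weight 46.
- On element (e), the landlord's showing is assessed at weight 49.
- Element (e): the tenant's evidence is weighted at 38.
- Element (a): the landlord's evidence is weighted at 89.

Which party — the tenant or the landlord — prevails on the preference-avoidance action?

— Issue I —
Stage I.1 — burden on tenant; standard: a heightened civil standard (weight exceeds 69).
    (a): 73 (landlord's 89 disregarded) > 69 [met]
  All elements met. The burden passes to the landlord.
Stage I.2 — burden on landlord; standard: the preponderance of the evidence (weight is at least 49).
    (b): 41 (tenant's 12 disregarded) < 49 [not met]
    (c): 46 < 49 [not met]
  The landlord does not carry Stage I.2.
So the tenant prevails on this issue.
— Issue II —
Stage II.1 (tenant, clear and convincing evidence, weight is at least 68): (d) 68 ≥ 68 — meets.
  The tenant carries Stage II.1; the landlord now bears the burden.
Stage II.2 (landlord, the preponderance of the evidence, weight exceeds 52): (e) 49 (tenant's 38 disregarded) ≤ 52 — fails.
  Not every element is met, so the landlord fails to carry Stage II.2.
So the tenant prevails on this issue.
Per-issue: Issue I → tenant; Issue II → tenant. The tenant must prevail on every issue; overall, the tenant prevails.

tenant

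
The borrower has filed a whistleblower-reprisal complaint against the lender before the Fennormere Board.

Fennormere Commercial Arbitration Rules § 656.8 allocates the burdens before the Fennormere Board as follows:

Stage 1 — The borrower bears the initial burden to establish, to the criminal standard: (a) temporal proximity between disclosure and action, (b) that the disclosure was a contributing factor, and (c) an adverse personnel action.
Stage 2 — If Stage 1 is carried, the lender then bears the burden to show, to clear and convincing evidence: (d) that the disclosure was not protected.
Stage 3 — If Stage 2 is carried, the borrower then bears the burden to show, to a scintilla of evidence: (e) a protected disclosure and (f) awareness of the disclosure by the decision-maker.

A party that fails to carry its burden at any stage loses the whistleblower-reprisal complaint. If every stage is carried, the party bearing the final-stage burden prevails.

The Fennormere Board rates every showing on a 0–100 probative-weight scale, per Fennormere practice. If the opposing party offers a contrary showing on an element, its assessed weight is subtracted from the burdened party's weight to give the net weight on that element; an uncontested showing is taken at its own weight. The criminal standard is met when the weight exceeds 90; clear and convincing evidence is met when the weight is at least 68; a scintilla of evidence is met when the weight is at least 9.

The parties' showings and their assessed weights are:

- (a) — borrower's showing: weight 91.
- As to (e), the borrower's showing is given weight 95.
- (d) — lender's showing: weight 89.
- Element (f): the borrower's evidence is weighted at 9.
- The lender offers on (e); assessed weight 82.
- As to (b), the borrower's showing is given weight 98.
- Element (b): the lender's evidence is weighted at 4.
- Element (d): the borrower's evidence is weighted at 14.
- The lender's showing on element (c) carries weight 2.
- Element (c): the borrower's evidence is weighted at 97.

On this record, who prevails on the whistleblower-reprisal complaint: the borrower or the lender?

At Stage 1 the borrower must meet the criminal standard (weight exceeds 90): on (a) the weight is 91, > 90, so (a) meets the standard; on (b) the weight is 98 less the opposing 4 gives net 94, which does exceed 90, so (b) meets the standard; on (c) the weight is 97 less the opposing 2 gives net 95, > 90, so (c) meets the standard.
  The borrower carries Stage 1; the lender now bears the burden.
At Stage 2 the lender must meet clear and convincing evidence (weight is at least 68): on (d) the weight is 89 less the opposing 14 gives net 75, which does reach 68, so (d) meets the standard.
  Stage 2 is satisfied; the onus moves to the borrower.
At Stage 3 the borrower must meet a scintilla of evidence (weight is at least 9): on (e) the weight is 95 less the opposing 82 gives net 13, which does reach 9, so (e) meets the standard; on (f) the weight is 9, which does reach 9, so (f) meets the standard.
  All elements met at the final stage.
Every stage carried; the borrower prevails.

borrower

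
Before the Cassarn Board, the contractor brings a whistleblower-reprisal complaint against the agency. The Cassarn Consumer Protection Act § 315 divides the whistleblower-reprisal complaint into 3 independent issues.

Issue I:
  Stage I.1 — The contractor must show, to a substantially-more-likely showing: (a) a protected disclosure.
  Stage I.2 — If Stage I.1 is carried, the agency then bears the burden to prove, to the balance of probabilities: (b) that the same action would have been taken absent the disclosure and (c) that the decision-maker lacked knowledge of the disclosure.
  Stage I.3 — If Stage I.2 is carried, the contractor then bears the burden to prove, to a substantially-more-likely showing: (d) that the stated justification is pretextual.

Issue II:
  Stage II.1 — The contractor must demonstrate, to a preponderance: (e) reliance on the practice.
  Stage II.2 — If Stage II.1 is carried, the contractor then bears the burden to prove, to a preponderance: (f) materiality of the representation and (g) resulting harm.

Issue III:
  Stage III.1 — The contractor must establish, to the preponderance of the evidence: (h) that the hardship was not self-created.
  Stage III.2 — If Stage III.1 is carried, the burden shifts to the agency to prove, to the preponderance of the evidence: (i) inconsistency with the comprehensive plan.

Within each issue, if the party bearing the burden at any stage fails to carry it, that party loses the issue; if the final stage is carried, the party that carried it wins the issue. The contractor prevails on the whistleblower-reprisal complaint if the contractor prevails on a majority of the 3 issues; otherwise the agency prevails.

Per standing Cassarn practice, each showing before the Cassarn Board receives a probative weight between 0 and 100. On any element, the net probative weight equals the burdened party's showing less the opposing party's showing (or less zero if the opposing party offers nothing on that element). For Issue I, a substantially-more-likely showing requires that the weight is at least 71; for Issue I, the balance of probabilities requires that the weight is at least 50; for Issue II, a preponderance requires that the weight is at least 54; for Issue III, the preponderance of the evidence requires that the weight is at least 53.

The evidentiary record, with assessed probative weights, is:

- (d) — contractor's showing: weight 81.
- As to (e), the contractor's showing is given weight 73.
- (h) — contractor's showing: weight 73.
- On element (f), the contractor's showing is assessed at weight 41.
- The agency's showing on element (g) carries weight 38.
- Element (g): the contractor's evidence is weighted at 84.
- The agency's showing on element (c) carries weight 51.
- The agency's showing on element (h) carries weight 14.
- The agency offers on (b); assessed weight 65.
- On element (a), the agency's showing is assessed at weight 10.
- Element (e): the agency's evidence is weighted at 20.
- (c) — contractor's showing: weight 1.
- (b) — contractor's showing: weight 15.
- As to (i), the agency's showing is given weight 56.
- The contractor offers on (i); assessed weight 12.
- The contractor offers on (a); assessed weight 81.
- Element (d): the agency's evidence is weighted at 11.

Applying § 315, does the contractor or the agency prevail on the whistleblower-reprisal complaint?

agency

— Issue I —
Stage I.1 (contractor, a substantially-more-likely showing, weight is at least 71): (a) net 81−10=71 ≥ 71 — meets.
  Stage I.1 carried; the burden shifts to the agency.
Stage I.2 (agency, the balance of probabilities, weight is at least 50): (b) net 65−15=50 ≥ 50 — meets; (c) net 51−1=50 ≥ 50 — meets.
  Stage I.2 carried; the burden shifts to the contractor.
Stage I.3 (contractor, a substantially-more-likely showing, weight is at least 71): (d) net 81−11=70 < 71 — fails.
  Not every element is met, so the contractor fails to carry Stage I.3.
The analysis ends at Stage I.3; the agency prevails on this issue.
— Issue II —
Stage II.1 — burden on contractor; standard: a preponderance (weight is at least 54).
    (e): 73 − 20 = 53 < 54 [not met]
  Stage II.1 not carried; the contractor fails its burden.
The analysis ends at Stage II.1; the agency prevails on this issue.
— Issue III —
Stage III.1 (contractor, the preponderance of the evidence, weight is at least 53): (h) net 73−14=59 ≥ 53 — meets.
  Stage III.1 is satisfied; the onus moves to the agency.
Stage III.2 (agency, the preponderance of the evidence, weight is at least 53): (i) net 56−12=44 < 53 — fails.
  Stage III.2 not carried; the agency fails its burden.
The contractor prevails on this issue.
Per-issue: Issue I → agency; Issue II → agency; Issue III → contractor. The contractor must prevail on a majority of issues; overall, the agency prevails.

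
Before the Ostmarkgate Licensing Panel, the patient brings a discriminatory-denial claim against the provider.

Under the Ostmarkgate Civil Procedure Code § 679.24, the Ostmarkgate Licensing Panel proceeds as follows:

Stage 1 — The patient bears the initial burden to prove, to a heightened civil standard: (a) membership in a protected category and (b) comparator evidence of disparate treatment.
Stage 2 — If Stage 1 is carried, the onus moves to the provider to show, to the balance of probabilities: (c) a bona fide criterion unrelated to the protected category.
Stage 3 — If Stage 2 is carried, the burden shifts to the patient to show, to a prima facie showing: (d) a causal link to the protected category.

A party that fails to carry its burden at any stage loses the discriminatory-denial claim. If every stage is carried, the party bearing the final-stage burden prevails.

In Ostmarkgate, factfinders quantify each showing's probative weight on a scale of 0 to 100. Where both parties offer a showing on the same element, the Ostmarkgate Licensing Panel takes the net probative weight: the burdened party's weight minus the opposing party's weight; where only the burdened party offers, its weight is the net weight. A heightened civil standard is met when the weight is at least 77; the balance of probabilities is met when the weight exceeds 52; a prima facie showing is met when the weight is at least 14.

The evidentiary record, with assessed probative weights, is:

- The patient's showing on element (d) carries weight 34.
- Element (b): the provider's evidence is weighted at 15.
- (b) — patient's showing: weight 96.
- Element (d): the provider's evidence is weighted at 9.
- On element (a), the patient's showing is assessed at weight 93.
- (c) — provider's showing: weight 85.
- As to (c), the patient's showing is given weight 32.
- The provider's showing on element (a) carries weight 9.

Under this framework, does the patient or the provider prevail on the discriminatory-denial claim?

Stage 1 (patient, a heightened civil standard, weight is at least 77): (a) net 93−9=84 ≥ 77 — meets; (b) net 96−15=81 ≥ 77 — meets.
  The patient carries Stage 1; the provider now bears the burden.
Stage 2 (provider, the balance of probabilities, weight exceeds 52): (c) net 85−32=53 > 52 — meets.
  Stage 2 carried; the burden shifts to the patient.
Stage 3 (patient, a prima facie showing, weight is at least 14): (d) net 34−9=25 ≥ 14 — meets.
  The patient carries the last stage.
Every stage carried; the patient prevails.

patient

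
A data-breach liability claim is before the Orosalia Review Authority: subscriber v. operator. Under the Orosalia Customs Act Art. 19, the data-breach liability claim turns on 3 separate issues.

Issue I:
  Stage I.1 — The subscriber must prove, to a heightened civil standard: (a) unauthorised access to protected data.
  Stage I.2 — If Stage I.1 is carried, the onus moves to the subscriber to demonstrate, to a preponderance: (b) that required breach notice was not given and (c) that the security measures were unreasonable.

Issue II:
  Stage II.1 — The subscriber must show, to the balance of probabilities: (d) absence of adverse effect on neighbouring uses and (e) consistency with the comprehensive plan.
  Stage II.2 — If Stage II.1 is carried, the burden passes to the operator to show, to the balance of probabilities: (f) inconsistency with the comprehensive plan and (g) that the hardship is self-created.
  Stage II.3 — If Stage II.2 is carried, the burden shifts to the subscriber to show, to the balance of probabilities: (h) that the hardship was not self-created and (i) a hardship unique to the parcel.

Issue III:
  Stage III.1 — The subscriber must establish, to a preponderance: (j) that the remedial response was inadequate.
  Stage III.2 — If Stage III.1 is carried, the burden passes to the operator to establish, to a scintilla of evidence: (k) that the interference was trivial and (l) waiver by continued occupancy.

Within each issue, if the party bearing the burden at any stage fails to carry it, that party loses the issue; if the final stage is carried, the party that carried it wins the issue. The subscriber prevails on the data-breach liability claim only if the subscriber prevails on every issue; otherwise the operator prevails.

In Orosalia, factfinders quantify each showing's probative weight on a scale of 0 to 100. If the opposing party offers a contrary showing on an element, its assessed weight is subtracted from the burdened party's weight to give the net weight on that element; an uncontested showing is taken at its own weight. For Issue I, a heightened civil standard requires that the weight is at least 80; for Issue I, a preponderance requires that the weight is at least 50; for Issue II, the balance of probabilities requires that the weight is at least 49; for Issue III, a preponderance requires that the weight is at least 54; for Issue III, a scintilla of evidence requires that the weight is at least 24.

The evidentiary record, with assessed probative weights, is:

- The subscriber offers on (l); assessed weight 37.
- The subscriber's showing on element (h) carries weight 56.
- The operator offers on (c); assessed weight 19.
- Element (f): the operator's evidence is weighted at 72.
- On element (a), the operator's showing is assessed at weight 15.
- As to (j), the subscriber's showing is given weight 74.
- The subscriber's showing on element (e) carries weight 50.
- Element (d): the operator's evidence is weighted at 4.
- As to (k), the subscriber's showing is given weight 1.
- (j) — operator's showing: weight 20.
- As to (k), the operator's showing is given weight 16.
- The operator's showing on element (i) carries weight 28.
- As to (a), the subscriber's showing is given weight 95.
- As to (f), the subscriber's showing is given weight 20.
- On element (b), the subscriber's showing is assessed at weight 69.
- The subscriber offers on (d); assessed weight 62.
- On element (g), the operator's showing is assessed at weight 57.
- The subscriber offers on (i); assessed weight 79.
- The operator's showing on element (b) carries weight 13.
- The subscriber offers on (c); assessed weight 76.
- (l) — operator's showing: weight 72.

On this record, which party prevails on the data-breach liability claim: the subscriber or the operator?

subscriber

— Issue I —
At Stage I.1 the subscriber must meet a heightened civil standard (weight is at least 80): on (a) the weight is 95 less the opposing 15 gives net 80, which does reach 80, so (a) meets the standard.
  Stage I.1 carried; the burden remains with the subscriber.
At Stage I.2 the subscriber must meet a preponderance (weight is at least 50): on (b) the weight is 69 less the opposing 13 gives net 56, which does reach 50, so (b) meets the standard; on (c) the weight is 76 less the opposing 19 gives net 57, ≥ 50, so (c) meets the standard.
  The subscriber carries the last stage.
With every stage satisfied, the subscriber prevails on this issue.
— Issue II —
Stage II.1 (subscriber, the balance of probabilities, weight is at least 49): (d) net 62−4=58 ≥ 49 — meets; (e) 50 ≥ 49 — meets.
  The subscriber carries Stage II.1; the operator now bears the burden.
Stage II.2 (operator, the balance of probabilities, weight is at least 49): (f) net 72−20=52 ≥ 49 — meets; (g) 57 ≥ 49 — meets.
  Stage II.2 carried; the burden shifts to the subscriber.
Stage II.3 (subscriber, the balance of probabilities, weight is at least 49): (h) 56 ≥ 49 — meets; (i) net 79−28=51 ≥ 49 — meets.
  Stage II.3 carried; the final stage is satisfied.
All stages carried — the subscriber prevails on this issue.
— Issue III —
Stage III.1 (subscriber, a preponderance, weight is at least 54): (j) net 74−20=54 ≥ 54 — meets.
  All elements met. The burden passes to the operator.
Stage III.2 (operator, a scintilla of evidence, weight is at least 24): (k) net 16−1=15 < 24 — fails; (l) net 72−37=35 ≥ 24 — meets.
  Not every element is met, so the operator fails to carry Stage III.2.
The subscriber prevails on this issue.
Per-issue: Issue I → subscriber; Issue II → subscriber; Issue III → subscriber. The subscriber must prevail on every issue; overall, the subscriber prevails.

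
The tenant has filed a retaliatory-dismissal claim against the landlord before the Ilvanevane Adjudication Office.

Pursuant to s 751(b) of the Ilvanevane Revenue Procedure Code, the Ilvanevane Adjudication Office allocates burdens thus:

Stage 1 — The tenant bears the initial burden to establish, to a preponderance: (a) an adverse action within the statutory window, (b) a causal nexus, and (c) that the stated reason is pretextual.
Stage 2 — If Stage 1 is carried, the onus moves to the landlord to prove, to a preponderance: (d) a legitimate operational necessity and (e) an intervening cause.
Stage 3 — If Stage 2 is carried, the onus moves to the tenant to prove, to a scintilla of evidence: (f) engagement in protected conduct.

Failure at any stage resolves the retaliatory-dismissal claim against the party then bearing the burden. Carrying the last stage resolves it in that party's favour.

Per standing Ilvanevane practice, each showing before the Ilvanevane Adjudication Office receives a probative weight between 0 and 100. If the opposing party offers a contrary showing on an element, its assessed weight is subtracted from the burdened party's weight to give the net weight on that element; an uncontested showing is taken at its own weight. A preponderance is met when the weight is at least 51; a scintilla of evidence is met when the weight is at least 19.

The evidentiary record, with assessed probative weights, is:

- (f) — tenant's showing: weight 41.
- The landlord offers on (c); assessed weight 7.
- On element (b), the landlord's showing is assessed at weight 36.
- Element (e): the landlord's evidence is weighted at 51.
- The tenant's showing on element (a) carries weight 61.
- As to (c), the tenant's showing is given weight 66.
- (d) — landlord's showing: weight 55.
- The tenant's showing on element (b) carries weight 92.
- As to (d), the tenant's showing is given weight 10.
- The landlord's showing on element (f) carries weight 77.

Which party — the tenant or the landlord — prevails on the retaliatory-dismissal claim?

tenant

At Stage 1 the tenant must meet a preponderance (weight is at least 51): on (a) the weight is 61, which does reach 51, so (a) meets the standard; on (b) the weight is 92 less the opposing 36 gives net 56, which does reach 51, so (b) meets the standard; on (c) the weight is 66 less the opposing 7 gives net 59, which does reach 51, so (c) meets the standard.
  The tenant carries Stage 1; the landlord now bears the burden.
At Stage 2 the landlord must meet a preponderance (weight is at least 51): on (d) the weight is 55 less the opposing 10 gives net 45, < 51, so (d) does not meet the standard; on (e) the weight is 51, which does reach 51, so (e) meets the standard.
  Stage 2 not carried; the landlord fails its burden.
So the tenant prevails.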